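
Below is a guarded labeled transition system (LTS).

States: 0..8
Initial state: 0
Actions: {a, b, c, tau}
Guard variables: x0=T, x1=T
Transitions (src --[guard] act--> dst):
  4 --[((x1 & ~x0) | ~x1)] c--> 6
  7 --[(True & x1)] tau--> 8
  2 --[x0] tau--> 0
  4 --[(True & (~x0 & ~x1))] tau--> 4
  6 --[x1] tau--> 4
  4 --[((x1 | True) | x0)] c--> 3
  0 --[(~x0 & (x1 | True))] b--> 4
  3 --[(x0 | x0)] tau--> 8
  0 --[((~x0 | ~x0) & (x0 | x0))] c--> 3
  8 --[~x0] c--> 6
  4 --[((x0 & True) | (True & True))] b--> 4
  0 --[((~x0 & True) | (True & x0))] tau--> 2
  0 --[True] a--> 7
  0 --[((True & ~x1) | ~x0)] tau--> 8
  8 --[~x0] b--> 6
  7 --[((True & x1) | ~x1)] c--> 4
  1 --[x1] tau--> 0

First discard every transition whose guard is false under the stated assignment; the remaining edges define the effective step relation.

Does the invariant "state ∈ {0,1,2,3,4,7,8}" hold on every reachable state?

Allowed set {0,1,2,3,4,7,8}
Reach set: {0,2,3,4,7,8}
  0: safe
  2: safe
  3: safe
  4: safe
  7: safe
  8: safe

Answer: INVARIANT HOLDS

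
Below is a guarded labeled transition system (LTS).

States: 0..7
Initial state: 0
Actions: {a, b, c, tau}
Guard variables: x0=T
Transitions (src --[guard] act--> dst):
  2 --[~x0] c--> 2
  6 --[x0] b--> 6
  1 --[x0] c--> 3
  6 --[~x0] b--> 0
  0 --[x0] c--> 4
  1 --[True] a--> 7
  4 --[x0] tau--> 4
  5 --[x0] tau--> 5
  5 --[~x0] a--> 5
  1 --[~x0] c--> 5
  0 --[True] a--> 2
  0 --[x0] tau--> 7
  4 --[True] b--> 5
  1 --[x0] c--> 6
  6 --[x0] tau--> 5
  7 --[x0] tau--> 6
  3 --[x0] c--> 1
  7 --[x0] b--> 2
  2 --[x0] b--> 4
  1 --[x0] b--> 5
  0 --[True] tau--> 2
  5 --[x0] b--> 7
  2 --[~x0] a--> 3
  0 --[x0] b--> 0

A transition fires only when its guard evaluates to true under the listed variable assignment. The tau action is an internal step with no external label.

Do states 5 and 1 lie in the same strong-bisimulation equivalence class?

Answer: NOT BISIMILAR

Analysis:
Refine partition for ~:
  P[0] = {{0,1,2,3,4,5,6,7}}
  P[1] = {{0},{1},{2},{3},{4,5,6,7}}
  P[2] = {{0},{1},{2},{3},{4,5,6},{7}}
  P[3] = {{0},{1},{2},{3},{4,6},{5},{7}}
  P[4] = {{0},{1},{2},{3},{4},{5},{6},{7}}
stable after 5 split(s): 8 block(s)
[5]={5}  [1]={1}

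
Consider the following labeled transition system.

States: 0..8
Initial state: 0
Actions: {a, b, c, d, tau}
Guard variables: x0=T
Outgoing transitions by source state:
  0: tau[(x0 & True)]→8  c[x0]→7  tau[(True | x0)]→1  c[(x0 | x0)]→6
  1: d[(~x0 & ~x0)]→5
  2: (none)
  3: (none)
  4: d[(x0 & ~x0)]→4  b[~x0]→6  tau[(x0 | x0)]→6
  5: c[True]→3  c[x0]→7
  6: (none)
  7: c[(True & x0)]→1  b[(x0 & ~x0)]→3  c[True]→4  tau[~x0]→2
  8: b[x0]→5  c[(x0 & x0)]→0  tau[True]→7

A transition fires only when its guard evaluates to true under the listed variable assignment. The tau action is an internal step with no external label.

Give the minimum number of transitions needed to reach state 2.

BFS to 2:
  L0 = {0}
  L1 = {1,6,7,8}
  L2 = {4,5}
  L3 = {3}
2 never appears.

Answer: UNREACHABLE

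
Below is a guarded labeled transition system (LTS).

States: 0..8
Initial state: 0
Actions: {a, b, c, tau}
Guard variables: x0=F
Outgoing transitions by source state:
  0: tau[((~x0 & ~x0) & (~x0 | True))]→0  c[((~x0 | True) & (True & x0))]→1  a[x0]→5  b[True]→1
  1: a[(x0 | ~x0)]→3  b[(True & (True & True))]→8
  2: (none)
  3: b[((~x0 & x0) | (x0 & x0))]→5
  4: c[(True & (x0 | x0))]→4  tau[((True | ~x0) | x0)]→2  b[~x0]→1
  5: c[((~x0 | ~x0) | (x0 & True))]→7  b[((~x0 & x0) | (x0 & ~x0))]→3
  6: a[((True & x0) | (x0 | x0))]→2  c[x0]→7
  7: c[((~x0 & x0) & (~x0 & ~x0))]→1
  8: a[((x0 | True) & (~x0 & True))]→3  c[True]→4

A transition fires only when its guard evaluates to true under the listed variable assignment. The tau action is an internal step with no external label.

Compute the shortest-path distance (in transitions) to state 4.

Answer: 3

Analysis:
BFS to 4:
  Layer 0: {0}
  Layer 1: {1}
  Layer 2: {3,8}
  Layer 3: {4}
depth(4)=3, e.g. b·b·c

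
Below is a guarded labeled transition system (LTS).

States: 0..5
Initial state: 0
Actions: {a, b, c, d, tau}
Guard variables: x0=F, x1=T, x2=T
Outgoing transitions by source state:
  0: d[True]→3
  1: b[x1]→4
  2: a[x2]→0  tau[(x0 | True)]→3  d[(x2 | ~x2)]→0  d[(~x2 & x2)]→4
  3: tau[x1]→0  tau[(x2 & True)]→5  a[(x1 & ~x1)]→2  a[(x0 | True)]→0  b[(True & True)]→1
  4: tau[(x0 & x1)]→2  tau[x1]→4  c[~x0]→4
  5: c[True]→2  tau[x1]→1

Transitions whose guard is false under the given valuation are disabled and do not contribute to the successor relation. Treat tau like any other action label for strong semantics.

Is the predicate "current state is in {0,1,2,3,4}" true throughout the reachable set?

Answer: INVARIANT VIOLATED at state 5

Analysis:
Inv-set: {0,1,2,3,4}
R = {0,1,2,3,4,5}
  0: ok
  1: ok
  2: ok
  3: ok
  4: ok
  5: ✗ unsafe
counterexample path to 5: d·tau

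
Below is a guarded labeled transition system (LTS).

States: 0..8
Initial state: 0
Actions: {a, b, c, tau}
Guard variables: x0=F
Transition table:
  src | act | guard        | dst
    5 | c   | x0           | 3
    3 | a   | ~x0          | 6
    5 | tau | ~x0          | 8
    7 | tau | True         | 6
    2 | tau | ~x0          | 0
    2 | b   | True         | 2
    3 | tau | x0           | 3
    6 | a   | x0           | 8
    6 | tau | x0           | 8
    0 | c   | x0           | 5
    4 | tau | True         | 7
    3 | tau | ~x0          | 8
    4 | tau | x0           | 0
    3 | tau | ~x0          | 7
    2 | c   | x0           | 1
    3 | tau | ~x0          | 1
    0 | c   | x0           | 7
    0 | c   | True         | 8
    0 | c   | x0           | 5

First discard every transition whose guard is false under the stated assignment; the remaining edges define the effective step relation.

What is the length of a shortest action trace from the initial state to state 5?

Answer: UNREACHABLE

Trace:
BFS to 5:
  L0 = {0}
  L1 = {8}
5 never appears.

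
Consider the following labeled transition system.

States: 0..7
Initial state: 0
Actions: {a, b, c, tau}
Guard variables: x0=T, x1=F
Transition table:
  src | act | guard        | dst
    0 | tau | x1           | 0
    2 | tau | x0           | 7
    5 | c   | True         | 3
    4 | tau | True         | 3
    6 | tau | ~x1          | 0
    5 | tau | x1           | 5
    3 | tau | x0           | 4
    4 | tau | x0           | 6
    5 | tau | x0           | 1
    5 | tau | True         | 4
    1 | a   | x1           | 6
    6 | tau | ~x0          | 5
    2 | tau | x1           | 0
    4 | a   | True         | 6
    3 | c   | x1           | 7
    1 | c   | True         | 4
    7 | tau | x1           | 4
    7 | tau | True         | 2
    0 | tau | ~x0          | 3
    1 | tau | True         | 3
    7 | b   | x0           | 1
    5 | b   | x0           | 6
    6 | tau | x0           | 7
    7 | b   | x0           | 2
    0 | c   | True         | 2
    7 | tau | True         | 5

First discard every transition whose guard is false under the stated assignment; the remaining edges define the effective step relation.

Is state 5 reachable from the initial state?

After dropping false guards: 18 live edges.
depth 0: {0}
depth 1: {2}  now seen {0,2}
depth 2: {7}  now seen {0,2,7}
depth 3: {1,5}  now seen {0,1,2,5,7}
depth 4: {3,4,6}  now seen {0,1,2,3,4,5,6,7}
Reach set: {0,1,2,3,4,5,6,7}
trace reaching 5: c·tau·tau

Answer: REACHABLE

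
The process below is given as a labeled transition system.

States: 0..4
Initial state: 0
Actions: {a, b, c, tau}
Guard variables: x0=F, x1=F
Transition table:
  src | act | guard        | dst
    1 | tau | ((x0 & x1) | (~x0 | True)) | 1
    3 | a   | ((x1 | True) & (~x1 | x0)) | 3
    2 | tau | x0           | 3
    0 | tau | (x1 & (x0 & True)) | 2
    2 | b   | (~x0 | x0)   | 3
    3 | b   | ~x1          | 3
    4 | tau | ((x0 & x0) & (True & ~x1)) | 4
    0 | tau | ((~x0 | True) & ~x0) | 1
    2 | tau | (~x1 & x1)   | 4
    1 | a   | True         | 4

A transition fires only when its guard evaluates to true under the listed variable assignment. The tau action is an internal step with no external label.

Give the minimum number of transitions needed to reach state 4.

Answer: 2

Trace:
Breadth-first toward 4:
  depth 0: {0}
  depth 1: {1}
  depth 2: {4}
depth(4)=2, e.g. tau·a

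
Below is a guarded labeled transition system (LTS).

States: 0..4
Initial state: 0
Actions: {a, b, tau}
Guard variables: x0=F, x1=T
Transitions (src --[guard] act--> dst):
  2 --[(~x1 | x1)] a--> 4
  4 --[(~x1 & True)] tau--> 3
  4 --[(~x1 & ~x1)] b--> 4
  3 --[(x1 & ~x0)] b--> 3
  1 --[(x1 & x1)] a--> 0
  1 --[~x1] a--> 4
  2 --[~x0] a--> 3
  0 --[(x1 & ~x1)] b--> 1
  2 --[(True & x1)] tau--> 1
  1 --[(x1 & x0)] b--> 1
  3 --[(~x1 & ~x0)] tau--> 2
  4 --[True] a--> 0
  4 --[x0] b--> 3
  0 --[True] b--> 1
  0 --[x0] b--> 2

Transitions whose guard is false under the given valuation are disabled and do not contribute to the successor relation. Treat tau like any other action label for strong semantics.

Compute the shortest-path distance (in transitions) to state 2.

BFS to 2:
  depth 0: {0}
  depth 1: {1}
2 never appears.

Answer: UNREACHABLE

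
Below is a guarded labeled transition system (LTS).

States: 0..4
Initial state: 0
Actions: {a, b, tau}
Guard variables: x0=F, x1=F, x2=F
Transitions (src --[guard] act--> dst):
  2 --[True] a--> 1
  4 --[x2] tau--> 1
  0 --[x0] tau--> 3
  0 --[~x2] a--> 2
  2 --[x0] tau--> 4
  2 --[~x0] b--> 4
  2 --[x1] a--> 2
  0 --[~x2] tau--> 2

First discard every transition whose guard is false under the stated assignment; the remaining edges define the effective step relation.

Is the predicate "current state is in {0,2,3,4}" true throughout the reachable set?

Answer: INVARIANT VIOLATED at state 1

Trace:
Safe = {0,2,3,4}
Reach set: {0,1,2,4}
  0: ok
  1: ✗ unsafe
  2: ok
  4: ok
reach 1 via a·a — violates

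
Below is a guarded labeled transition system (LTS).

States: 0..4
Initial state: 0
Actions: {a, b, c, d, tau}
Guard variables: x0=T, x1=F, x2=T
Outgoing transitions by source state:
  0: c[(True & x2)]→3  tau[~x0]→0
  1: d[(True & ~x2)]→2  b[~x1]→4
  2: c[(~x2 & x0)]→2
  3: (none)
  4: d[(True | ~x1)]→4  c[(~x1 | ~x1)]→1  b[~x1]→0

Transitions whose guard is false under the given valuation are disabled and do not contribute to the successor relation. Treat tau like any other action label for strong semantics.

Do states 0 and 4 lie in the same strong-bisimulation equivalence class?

Bisimulation quotient by refinement:
  round 0: {{0,1,2,3,4}}
  round 1: {{0},{1},{2,3},{4}}
Fixed point at round 2; 4 class(es).
class of 0: {0}; class of 4: {4}

Answer: NOT BISIMILAR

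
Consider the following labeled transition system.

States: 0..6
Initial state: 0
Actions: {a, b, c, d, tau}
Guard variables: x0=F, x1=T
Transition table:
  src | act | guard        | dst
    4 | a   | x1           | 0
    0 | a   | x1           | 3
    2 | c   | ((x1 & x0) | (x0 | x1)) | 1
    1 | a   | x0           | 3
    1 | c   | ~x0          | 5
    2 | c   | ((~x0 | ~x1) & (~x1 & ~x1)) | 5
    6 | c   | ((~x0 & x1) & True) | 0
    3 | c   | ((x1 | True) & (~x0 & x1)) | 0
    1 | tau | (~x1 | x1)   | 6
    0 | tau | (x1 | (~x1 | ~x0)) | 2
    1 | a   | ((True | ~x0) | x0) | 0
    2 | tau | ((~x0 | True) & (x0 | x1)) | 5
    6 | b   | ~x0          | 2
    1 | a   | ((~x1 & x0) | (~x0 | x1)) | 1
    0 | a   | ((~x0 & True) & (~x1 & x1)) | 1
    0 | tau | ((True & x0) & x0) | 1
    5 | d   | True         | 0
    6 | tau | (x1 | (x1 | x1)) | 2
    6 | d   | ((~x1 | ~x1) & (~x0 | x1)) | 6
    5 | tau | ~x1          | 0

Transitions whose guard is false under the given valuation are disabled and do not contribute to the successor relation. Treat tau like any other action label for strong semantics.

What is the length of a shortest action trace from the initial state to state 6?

Breadth-first toward 6:
  L0 = {0}
  L1 = {2,3}
  L2 = {1,5}
  L3 = {6}
depth(6)=3, e.g. tau·c·tau

Answer: 3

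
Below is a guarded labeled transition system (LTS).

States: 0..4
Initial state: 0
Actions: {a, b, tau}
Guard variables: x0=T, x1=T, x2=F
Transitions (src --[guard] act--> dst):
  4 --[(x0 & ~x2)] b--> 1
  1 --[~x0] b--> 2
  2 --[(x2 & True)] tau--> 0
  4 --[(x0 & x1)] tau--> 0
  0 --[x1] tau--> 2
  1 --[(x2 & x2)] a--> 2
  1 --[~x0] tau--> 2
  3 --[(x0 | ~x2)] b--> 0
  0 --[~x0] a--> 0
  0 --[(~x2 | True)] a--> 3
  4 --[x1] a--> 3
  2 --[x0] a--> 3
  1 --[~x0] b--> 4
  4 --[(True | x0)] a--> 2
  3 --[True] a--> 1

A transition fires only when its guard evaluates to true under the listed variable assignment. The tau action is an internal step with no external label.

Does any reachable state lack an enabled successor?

Answer: DEADLOCK at state 1

Working:
R = {0,1,2,3}
  0: a→3  tau→2  [2 exit(s)]
  1: ∅  [deadlock]
  2: a→3  [1 exit(s)]
  3: a→1  b→0  [2 exit(s)]
witness 1: a·a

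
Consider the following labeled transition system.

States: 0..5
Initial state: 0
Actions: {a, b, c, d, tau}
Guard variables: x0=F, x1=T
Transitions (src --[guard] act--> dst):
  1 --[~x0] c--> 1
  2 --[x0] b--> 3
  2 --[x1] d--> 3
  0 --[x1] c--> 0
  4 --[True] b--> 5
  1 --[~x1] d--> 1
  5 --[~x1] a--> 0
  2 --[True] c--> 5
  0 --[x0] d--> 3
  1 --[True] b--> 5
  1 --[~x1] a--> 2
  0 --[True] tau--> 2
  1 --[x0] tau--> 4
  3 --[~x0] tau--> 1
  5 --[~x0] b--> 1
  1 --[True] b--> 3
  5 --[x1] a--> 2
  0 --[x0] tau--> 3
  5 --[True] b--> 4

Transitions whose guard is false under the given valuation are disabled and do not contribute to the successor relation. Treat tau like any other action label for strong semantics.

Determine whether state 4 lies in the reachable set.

12 transition(s) survive guard evaluation.
L0 = {0}
L1 = {2}  now seen {0,2}
L2 = {3,5}  now seen {0,2,3,5}
L3 = {1,4}  now seen {0,1,2,3,4,5}
Reach set: {0,1,2,3,4,5}
Path to 4: tau·c·b

Answer: REACHABLE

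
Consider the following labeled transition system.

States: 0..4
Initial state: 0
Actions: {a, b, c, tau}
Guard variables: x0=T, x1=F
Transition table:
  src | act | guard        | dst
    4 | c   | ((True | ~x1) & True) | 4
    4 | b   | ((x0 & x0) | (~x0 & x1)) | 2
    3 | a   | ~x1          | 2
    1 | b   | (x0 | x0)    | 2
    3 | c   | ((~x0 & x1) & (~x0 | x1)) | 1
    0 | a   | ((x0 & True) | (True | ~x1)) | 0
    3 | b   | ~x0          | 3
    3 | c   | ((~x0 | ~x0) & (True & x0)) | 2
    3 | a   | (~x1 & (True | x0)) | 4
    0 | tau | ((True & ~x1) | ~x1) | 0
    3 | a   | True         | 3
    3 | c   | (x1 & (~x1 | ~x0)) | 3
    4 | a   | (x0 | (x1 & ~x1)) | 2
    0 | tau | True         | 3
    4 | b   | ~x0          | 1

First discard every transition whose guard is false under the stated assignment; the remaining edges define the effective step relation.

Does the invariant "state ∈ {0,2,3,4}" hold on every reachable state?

Answer: INVARIANT HOLDS

Working:
Allowed set {0,2,3,4}
Reach set: {0,2,3,4}
  0: ok
  2: ok
  3: ok
  4: ok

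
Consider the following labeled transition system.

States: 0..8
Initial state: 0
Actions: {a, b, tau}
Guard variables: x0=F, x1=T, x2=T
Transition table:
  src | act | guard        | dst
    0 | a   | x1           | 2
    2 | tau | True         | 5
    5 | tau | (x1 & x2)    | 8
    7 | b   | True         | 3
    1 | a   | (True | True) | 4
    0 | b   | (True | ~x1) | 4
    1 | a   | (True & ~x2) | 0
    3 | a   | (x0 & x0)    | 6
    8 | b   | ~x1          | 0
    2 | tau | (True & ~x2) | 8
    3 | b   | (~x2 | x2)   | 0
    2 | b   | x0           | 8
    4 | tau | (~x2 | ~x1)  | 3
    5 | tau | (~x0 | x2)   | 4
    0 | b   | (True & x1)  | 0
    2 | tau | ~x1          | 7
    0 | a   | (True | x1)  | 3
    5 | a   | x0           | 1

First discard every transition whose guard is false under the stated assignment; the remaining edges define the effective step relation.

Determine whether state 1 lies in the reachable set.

Guard filter leaves 10 enabled edge(s).
L0 = {0}
L1 = {2,3,4}  now seen {0,2,3,4}
L2 = {5}  now seen {0,2,3,4,5}
L3 = {8}  now seen {0,2,3,4,5,8}
R = {0,2,3,4,5,8}

Answer: UNREACHABLE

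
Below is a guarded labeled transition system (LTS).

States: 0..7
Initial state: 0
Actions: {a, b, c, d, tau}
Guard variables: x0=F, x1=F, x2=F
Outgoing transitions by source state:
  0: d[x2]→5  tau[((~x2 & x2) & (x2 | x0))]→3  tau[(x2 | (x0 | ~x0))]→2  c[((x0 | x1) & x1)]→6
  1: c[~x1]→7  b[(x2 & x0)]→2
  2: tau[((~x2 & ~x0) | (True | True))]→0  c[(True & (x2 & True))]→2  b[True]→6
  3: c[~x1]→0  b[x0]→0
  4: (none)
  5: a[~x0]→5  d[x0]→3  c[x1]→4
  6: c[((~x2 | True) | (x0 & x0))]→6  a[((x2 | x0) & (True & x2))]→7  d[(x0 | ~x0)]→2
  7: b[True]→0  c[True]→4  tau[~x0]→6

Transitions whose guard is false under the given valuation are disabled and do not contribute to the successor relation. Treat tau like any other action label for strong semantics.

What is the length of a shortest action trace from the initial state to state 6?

Layered search for 6:
  L0 = {0}
  L1 = {2}
  L2 = {6}
first hit 6 at d=2 via tau·b

Answer: 2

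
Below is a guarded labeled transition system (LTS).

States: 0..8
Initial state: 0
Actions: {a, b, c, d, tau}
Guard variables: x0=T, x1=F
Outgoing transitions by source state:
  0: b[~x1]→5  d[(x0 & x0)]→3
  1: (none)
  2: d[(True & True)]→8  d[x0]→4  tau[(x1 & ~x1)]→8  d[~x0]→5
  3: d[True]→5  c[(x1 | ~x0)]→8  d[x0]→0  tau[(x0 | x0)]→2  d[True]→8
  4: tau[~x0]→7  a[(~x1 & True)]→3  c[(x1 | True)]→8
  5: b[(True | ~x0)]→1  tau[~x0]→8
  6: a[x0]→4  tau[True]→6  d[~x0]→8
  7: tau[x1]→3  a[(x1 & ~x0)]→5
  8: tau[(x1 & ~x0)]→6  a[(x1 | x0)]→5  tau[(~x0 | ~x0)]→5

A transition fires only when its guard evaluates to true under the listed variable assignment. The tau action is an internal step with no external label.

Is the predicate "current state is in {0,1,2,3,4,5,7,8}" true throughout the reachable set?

Inv-set: {0,1,2,3,4,5,7,8}
Reachable = {0,1,2,3,4,5,8}
  0: ok
  1: ok
  2: ok
  3: ok
  4: ok
  5: ok
  8: ok

Answer: INVARIANT HOLDS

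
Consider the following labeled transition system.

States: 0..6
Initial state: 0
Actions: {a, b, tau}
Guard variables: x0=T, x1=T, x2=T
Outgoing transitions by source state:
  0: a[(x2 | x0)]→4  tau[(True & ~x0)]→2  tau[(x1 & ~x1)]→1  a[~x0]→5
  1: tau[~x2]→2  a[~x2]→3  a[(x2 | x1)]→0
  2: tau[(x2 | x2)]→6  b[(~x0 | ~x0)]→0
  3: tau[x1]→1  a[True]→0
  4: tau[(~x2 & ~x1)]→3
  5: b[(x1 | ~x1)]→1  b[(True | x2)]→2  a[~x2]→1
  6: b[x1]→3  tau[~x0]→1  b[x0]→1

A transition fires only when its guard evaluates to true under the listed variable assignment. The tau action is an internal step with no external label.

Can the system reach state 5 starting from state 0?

After dropping false guards: 9 live edges.
Layer 0: {0}
Layer 1: {4}  total {0,4}
Reach set: {0,4}

Answer: UNREACHABLE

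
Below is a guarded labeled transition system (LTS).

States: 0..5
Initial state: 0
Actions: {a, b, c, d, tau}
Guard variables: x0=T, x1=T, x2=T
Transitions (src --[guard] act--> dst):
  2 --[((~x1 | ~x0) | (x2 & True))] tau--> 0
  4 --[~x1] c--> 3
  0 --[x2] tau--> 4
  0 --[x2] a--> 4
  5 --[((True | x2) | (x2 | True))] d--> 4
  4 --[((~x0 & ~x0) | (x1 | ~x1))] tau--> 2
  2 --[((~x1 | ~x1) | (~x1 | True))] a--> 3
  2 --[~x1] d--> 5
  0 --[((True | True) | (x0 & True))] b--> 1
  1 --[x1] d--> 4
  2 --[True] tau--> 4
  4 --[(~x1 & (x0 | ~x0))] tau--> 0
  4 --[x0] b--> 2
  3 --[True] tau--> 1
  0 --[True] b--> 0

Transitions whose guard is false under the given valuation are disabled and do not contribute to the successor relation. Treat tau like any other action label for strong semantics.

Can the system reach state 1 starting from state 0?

12 transition(s) survive guard evaluation.
L0 = {0}
L1 = {1,4}  total {0,1,4}
L2 = {2}  total {0,1,2,4}
L3 = {3}  total {0,1,2,3,4}
R = {0,1,2,3,4}
Path to 1: b

Answer: REACHABLE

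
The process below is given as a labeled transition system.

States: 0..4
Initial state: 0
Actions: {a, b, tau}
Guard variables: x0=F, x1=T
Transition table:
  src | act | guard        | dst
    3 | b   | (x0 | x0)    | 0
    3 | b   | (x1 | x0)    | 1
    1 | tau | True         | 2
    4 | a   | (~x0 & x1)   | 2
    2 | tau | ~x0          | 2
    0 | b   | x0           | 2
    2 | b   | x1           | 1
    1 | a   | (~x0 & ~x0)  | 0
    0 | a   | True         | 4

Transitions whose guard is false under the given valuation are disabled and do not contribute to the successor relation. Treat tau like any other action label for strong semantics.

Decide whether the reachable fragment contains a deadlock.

Answer: DEADLOCK-FREE

Working:
Reachable = {0,1,2,4}
  0: a→4  [1 exit(s)]
  1: a→0  tau→2  [2 exit(s)]
  2: b→1  tau→2  [2 exit(s)]
  4: a→2  [1 exit(s)]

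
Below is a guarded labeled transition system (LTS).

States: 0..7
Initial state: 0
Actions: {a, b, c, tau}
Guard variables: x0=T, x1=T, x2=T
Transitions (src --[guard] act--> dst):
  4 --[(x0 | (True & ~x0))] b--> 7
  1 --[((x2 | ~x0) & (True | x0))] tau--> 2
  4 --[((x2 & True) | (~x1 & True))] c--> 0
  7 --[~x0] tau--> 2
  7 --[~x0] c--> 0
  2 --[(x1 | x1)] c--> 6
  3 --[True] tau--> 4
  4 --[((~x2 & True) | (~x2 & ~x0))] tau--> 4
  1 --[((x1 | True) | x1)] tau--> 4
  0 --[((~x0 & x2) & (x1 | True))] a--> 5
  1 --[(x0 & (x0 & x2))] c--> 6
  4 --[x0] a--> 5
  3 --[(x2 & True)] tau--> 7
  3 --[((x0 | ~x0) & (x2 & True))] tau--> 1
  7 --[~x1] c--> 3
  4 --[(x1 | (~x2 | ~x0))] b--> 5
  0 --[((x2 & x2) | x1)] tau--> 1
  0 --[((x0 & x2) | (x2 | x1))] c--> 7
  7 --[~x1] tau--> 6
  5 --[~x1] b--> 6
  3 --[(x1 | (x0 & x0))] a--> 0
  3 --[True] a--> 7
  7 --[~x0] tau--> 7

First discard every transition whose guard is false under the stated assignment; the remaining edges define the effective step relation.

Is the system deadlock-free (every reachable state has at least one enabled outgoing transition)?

Reachable = {0,1,2,4,5,6,7}
  0: c→7  tau→1  [2 exit(s)]
  1: c→6  tau→2  tau→4  [3 exit(s)]
  2: c→6  [1 exit(s)]
  4: a→5  b→5  b→7  c→0  [4 exit(s)]
  5: ∅  [deadlock]
  6: ∅  [deadlock]
  7: ∅  [deadlock]
trace reaching 5: tau·tau·b

Answer: DEADLOCK at state 5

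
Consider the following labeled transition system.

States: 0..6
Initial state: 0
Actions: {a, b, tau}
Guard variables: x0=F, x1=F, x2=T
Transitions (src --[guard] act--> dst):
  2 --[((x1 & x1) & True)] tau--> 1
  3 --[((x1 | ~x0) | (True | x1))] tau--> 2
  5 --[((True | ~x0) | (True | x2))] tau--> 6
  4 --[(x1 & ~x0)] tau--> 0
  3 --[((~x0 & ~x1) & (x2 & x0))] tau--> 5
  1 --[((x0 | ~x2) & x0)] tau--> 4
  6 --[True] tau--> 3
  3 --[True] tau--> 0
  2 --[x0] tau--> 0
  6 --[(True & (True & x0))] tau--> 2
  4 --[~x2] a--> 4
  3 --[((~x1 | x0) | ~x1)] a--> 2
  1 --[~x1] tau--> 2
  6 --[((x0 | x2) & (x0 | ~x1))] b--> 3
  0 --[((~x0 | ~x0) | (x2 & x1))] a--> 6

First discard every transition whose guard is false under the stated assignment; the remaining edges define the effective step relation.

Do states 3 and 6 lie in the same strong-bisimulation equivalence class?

Compute ~ classes (split until stable):
  P[0] = {{0,1,2,3,4,5,6}}
  P[1] = {{0},{1,5},{2,4},{3},{6}}
  P[2] = {{0},{1},{2,4},{3},{5},{6}}
Fixed point at round 3; 6 class(es).
3∈{3}, 6∈{6}

Answer: NOT BISIMILAR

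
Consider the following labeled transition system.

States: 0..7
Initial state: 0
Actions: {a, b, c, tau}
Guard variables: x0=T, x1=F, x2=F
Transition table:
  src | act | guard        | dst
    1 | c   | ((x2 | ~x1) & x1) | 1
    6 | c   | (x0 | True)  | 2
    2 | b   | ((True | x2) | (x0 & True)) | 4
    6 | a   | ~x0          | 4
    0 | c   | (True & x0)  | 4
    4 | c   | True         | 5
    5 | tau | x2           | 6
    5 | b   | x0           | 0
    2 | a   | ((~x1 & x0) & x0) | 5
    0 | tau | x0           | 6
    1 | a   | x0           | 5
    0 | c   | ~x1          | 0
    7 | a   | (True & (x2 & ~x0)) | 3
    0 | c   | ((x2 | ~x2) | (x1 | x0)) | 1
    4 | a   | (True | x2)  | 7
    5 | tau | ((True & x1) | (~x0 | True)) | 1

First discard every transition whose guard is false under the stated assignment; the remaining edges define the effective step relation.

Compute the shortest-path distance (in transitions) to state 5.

Answer: 2

Trace:
BFS to 5:
  Layer 0: {0}
  Layer 1: {1,4,6}
  Layer 2: {2,5,7}
5 enters at depth 2; path c·a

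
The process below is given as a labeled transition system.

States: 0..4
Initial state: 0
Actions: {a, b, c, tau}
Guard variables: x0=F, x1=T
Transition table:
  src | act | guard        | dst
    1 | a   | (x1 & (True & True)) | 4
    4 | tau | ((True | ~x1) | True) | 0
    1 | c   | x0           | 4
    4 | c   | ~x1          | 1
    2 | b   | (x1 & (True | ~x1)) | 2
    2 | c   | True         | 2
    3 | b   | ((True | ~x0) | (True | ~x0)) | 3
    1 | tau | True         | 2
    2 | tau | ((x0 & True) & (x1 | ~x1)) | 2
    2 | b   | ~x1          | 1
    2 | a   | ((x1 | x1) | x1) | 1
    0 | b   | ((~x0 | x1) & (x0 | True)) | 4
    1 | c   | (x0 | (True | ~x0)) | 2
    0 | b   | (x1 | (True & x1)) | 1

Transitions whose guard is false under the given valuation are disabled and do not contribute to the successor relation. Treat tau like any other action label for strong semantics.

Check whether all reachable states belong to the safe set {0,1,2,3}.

Answer: INVARIANT VIOLATED at state 4

Trace:
Inv-set: {0,1,2,3}
Reach set: {0,1,2,4}
  0: ✓
  1: ✓
  2: ✓
  4: VIOLATES
witness against invariant: b → 4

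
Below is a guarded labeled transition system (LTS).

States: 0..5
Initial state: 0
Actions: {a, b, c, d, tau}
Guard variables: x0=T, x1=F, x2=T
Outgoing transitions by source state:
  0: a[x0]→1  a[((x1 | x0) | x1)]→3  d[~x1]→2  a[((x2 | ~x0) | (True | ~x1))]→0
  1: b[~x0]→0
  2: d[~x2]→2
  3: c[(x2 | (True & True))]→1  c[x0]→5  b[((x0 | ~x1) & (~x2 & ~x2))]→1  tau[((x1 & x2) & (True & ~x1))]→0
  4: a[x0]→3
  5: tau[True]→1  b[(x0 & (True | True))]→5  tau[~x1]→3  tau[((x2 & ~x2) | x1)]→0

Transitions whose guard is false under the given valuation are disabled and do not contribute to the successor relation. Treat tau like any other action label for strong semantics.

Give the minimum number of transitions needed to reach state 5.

Breadth-first toward 5:
  Layer 0: {0}
  Layer 1: {1,2,3}
  Layer 2: {5}
5 enters at depth 2; path a·c

Answer: 2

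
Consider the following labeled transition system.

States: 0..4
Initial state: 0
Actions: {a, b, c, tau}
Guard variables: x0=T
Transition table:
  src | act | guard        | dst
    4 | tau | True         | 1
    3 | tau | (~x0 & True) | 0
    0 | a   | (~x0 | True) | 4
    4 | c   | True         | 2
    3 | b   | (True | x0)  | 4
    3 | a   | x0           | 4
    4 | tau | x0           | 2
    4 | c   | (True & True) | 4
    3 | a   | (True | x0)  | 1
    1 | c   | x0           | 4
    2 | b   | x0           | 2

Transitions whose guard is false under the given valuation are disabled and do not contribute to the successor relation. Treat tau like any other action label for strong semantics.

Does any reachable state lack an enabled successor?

Answer: DEADLOCK-FREE

Working:
R = {0,1,2,4}
  0: a→4  [1 exit(s)]
  1: c→4  [1 exit(s)]
  2: b→2  [1 exit(s)]
  4: c→2  c→4  tau→1  tau→2  [4 exit(s)]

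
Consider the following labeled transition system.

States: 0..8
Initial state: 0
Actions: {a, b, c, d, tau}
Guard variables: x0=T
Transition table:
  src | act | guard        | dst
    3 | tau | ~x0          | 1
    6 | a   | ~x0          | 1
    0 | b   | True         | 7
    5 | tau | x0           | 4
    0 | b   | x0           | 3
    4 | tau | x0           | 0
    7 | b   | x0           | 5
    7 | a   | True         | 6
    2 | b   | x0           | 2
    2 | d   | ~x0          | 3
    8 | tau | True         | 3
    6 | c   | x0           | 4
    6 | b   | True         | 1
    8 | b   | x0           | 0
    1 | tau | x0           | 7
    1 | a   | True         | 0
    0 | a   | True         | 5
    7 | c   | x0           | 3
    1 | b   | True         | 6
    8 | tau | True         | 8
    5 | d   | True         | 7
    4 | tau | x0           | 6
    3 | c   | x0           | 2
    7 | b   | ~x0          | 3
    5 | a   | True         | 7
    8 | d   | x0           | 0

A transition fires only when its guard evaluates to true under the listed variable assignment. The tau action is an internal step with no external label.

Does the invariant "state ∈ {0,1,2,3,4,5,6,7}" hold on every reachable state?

Answer: INVARIANT HOLDS

Analysis:
Safe = {0,1,2,3,4,5,6,7}
R = {0,1,2,3,4,5,6,7}
  0: ✓
  1: ✓
  2: ✓
  3: ✓
  4: ✓
  5: ✓
  6: ✓
  7: ✓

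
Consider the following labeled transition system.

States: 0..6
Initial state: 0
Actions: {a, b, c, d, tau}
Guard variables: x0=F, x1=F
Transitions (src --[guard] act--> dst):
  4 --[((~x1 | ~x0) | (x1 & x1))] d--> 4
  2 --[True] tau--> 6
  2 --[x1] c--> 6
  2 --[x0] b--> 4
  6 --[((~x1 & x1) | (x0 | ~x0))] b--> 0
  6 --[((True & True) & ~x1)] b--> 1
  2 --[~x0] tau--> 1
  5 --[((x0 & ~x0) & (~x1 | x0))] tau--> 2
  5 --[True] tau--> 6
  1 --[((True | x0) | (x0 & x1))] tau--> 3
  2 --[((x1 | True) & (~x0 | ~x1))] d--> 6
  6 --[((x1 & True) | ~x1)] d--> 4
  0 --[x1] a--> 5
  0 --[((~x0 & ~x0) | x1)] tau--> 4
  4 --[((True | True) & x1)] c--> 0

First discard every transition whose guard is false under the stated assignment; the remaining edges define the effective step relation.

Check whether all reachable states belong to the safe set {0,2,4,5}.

Answer: INVARIANT HOLDS

Working:
Safe = {0,2,4,5}
Reachable = {0,4}
  0: safe
  4: safe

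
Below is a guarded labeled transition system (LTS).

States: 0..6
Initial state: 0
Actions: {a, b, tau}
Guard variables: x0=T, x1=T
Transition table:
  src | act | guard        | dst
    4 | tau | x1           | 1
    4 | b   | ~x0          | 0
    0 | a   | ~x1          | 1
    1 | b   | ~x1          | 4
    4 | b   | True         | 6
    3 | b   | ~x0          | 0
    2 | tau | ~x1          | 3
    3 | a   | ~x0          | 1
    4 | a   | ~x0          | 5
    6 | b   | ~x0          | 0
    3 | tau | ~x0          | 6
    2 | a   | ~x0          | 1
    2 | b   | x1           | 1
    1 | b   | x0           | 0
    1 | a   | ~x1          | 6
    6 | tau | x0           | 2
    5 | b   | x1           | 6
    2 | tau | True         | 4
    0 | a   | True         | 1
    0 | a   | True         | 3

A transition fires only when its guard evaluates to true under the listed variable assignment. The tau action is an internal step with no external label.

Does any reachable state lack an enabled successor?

R = {0,1,3}
  0: a→1  a→3  [deg 2]
  1: b→0  [deg 1]
  3: ∅  [deadlock]
trace reaching 3: a

Answer: DEADLOCK at state 3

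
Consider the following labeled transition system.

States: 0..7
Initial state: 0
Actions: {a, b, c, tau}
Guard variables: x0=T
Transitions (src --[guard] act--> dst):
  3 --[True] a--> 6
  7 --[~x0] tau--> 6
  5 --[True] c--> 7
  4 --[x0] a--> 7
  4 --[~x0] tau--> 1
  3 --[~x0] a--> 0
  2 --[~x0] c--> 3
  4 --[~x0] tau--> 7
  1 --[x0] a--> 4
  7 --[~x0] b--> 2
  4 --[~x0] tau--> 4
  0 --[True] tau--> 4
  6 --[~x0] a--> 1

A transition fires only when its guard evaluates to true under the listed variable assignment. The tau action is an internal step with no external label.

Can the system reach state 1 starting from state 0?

Answer: UNREACHABLE

Trace:
Guard filter leaves 5 enabled edge(s).
L0 = {0}
L1 = {4}  cumulative {0,4}
L2 = {7}  cumulative {0,4,7}
R = {0,4,7}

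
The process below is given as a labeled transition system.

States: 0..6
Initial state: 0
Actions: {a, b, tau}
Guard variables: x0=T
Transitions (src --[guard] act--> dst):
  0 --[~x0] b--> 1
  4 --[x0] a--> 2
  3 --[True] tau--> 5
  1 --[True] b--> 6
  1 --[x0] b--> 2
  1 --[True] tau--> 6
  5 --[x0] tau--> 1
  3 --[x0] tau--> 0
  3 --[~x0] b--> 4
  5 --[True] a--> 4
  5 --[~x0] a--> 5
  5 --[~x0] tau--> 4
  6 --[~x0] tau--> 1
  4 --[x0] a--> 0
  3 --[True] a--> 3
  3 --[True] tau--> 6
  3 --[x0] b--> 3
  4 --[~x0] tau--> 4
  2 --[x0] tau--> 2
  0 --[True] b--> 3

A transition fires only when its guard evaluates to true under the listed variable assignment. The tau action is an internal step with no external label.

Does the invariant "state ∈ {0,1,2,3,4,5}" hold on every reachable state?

Allowed set {0,1,2,3,4,5}
Reachable = {0,1,2,3,4,5,6}
  0: ok
  1: ok
  2: ok
  3: ok
  4: ok
  5: ok
  6: VIOLATES
reach 6 via b·tau — violates

Answer: INVARIANT VIOLATED at state 6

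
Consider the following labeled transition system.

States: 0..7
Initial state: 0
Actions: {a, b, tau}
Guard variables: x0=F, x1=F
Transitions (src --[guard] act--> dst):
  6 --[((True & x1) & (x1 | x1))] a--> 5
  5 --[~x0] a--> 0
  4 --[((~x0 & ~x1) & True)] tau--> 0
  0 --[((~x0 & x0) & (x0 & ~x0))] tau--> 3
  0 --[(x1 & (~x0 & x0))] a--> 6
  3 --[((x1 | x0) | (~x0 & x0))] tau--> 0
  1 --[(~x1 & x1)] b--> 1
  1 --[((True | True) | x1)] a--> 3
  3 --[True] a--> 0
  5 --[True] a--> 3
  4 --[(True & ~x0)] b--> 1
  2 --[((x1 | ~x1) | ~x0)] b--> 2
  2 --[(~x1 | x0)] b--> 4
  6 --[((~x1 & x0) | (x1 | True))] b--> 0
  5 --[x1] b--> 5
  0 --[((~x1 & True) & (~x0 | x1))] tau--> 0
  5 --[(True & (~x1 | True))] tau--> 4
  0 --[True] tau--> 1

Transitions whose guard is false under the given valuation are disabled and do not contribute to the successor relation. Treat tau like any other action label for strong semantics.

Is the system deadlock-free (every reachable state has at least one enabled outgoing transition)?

Answer: DEADLOCK-FREE

Trace:
R = {0,1,3}
  0: tau→0  tau→1  [deg 2]
  1: a→3  [deg 1]
  3: a→0  [deg 1]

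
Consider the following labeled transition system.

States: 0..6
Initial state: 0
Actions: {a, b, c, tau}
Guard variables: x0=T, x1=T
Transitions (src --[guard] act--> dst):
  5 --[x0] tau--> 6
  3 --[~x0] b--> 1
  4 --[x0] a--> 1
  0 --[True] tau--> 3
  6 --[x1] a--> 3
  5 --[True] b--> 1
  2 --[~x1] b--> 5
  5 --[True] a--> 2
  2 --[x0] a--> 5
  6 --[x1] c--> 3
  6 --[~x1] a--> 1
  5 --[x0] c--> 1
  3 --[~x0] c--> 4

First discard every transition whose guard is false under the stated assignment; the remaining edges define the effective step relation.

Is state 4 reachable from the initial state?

Guard filter leaves 9 enabled edge(s).
depth 0: {0}
depth 1: {3}  now seen {0,3}
Reachable = {0,3}

Answer: UNREACHABLE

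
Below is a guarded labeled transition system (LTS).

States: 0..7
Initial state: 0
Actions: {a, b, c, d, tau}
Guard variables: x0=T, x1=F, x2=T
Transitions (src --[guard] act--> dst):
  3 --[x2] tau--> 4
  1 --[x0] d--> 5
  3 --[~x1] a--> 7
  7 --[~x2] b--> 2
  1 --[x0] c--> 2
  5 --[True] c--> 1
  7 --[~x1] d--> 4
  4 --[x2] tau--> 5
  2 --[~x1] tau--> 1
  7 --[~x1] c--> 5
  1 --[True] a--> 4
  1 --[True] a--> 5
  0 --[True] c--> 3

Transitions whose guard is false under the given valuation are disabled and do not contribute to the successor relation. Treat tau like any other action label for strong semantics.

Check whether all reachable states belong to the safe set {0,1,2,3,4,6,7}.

Inv-set: {0,1,2,3,4,6,7}
Reach set: {0,1,2,3,4,5,7}
  0: ✓
  1: ✓
  2: ✓
  3: ✓
  4: ✓
  5: ✗ unsafe
  7: ✓
counterexample path to 5: c·tau·tau

Answer: INVARIANT VIOLATED at state 5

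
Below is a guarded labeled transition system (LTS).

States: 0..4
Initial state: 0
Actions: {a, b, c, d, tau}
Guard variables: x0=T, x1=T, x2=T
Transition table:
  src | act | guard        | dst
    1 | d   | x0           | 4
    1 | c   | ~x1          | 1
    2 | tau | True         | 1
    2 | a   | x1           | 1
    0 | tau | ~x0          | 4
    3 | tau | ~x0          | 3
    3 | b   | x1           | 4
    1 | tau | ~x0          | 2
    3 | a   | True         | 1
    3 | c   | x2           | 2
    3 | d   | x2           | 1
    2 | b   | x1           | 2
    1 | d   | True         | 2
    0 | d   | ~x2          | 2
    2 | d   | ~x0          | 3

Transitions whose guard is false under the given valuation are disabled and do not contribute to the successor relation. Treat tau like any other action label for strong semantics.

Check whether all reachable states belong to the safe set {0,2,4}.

Answer: INVARIANT HOLDS

Trace:
Safe = {0,2,4}
Reach set: {0}
  0: ok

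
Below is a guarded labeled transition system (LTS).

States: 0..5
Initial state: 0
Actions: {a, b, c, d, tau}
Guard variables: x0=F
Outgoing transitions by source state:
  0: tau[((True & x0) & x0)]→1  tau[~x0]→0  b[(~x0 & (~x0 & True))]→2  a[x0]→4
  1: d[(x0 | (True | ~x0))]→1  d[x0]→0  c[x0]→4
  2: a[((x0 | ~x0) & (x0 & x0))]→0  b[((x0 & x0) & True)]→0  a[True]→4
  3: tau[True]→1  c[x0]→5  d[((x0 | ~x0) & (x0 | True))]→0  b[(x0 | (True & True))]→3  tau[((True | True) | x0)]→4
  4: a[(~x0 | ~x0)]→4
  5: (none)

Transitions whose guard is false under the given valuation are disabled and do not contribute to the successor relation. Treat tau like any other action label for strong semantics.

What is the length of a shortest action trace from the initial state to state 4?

Layered search for 4:
  L0 = {0}
  L1 = {2}
  L2 = {4}
first hit 4 at d=2 via b·a

Answer: 2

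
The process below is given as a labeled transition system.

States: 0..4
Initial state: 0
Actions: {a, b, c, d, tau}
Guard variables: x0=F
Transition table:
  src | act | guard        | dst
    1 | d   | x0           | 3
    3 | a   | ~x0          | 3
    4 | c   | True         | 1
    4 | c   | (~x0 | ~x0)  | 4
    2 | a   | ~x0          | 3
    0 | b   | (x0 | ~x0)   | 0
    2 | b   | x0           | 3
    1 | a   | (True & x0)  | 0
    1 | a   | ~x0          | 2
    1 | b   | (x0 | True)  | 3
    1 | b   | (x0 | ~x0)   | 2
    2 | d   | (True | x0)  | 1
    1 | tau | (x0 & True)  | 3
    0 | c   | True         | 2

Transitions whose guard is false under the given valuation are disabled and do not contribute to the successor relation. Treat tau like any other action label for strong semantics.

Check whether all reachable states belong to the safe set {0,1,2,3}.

Answer: INVARIANT HOLDS

Working:
Safe = {0,1,2,3}
Reach set: {0,1,2,3}
  0: safe
  1: safe
  2: safe
  3: safe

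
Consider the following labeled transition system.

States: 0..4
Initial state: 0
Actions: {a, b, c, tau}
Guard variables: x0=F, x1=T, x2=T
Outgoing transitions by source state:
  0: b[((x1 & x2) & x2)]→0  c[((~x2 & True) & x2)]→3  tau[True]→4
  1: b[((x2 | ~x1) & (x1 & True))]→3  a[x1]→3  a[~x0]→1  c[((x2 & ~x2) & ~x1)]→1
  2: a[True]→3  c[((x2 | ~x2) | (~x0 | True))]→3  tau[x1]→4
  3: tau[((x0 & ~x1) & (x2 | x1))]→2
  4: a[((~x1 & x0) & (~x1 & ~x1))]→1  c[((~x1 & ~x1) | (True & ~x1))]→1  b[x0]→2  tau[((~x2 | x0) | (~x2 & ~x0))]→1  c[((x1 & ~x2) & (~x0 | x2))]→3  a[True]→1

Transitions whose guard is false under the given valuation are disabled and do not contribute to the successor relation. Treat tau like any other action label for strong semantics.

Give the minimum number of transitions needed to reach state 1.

BFS to 1:
  depth 0: {0}
  depth 1: {4}
  depth 2: {1}
1 enters at depth 2; path tau·a

Answer: 2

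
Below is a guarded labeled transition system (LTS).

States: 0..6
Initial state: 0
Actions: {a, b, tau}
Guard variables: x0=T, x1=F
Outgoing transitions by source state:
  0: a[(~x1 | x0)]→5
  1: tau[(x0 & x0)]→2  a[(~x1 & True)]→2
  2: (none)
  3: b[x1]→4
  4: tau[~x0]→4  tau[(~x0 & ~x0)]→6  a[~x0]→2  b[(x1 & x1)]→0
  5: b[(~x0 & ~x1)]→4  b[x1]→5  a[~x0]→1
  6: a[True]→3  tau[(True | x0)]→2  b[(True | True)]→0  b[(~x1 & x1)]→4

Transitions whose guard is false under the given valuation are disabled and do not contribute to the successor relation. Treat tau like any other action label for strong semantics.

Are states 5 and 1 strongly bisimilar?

Bisimulation quotient by refinement:
  round 0: {{0,1,2,3,4,5,6}}
  round 1: {{0},{1},{2,3,4,5},{6}}
stable after 2 split(s): 4 block(s)
class of 5: {2,3,4,5}; class of 1: {1}

Answer: NOT BISIMILAR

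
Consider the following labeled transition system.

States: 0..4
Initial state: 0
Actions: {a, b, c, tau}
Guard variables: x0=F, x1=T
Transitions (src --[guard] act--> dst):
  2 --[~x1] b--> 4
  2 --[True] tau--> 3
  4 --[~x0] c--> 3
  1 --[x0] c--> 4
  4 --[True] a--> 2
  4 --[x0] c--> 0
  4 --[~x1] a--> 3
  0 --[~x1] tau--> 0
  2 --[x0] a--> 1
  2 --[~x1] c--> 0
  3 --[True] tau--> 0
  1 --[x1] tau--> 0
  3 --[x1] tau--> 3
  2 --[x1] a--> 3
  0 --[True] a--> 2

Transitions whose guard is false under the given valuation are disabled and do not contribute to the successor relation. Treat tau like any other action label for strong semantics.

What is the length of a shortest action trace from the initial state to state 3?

Breadth-first toward 3:
  depth 0: {0}
  depth 1: {2}
  depth 2: {3}
first hit 3 at d=2 via a·a

Answer: 2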